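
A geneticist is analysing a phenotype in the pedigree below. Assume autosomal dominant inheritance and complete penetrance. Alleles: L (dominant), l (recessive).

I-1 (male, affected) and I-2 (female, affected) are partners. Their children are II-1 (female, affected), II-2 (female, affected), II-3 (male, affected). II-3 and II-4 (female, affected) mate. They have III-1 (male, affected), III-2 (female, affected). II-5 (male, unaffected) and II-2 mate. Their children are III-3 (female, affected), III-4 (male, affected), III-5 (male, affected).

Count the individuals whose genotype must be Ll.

3

Obligate heterozygotes: III-3 is affected so carries L and received l from II-5 (ll), so III-3 is Ll; III-4 is affected so carries L and received l from II-5 (ll), so III-4 is Ll; III-5 is affected so carries L and received l from II-5 (ll), so III-5 is Ll.
Every other individual is either homozygous by phenotype or has at least one consistent homozygous assignment, so the count is 3.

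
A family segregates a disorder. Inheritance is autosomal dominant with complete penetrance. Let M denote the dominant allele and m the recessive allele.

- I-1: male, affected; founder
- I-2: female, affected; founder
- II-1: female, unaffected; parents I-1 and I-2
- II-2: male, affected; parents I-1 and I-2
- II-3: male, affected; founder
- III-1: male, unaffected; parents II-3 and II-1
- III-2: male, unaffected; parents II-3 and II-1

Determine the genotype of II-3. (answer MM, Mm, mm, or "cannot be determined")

From phenotype alone, II-3 is MM or Mm.
II-3 is affected so carries M and passed m to III-1 (mm), so II-3 is Mm.

Mm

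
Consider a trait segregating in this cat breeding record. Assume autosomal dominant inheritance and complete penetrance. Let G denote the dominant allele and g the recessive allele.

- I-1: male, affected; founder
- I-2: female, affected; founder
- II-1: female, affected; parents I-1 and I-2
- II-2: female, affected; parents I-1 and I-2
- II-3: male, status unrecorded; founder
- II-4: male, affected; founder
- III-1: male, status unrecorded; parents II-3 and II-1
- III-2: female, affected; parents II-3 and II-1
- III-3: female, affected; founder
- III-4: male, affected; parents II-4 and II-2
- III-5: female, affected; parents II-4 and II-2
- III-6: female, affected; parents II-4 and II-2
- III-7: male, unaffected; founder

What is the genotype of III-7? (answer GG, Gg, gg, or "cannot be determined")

gg

III-7 is unaffected, so III-7 is gg.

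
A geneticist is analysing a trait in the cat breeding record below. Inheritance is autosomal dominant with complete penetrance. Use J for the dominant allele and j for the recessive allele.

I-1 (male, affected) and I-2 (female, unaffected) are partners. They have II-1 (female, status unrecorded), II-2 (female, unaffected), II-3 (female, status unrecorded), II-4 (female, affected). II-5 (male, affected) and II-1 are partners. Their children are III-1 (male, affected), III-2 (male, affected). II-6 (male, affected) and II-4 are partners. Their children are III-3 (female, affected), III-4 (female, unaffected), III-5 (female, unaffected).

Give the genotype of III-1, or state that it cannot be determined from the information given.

III-1's phenotype allows JJ or Jj, and no parent or child forces a single allele at both positions; consistent genotype assignments exist with III-1 as JJ or Jj.

cannot be determined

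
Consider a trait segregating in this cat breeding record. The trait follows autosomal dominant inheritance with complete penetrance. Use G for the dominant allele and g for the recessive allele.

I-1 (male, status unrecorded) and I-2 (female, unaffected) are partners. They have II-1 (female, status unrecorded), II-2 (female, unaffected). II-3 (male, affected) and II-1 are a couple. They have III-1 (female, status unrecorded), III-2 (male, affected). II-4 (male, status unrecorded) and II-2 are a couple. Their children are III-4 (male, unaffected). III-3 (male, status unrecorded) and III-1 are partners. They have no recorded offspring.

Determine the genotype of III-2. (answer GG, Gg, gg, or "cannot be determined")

cannot be determined

III-2's phenotype allows GG or Gg, and no parent or child forces a single allele at both positions; consistent genotype assignments exist with III-2 as GG or Gg.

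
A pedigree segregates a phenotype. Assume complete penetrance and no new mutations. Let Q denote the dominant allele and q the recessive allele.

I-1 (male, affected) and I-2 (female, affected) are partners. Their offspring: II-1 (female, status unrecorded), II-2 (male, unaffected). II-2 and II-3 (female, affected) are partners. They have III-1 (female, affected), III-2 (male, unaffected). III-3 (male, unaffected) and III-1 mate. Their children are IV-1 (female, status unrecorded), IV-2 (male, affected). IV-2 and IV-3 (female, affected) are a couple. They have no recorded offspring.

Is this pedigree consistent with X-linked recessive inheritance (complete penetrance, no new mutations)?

No

Under X-linked recessive, II-2 (unaffected, male) cannot arise from I-1 (affected) × I-2 (affected).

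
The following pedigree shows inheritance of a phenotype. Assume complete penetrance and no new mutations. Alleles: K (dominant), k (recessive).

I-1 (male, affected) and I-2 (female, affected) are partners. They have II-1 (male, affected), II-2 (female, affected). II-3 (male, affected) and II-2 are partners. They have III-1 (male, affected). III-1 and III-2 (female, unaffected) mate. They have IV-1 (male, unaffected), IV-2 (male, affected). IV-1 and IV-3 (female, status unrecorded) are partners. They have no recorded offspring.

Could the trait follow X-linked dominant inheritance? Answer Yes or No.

Under X-linked dominant, IV-2 (affected, male) cannot arise from III-1 (affected) × III-2 (unaffected).

No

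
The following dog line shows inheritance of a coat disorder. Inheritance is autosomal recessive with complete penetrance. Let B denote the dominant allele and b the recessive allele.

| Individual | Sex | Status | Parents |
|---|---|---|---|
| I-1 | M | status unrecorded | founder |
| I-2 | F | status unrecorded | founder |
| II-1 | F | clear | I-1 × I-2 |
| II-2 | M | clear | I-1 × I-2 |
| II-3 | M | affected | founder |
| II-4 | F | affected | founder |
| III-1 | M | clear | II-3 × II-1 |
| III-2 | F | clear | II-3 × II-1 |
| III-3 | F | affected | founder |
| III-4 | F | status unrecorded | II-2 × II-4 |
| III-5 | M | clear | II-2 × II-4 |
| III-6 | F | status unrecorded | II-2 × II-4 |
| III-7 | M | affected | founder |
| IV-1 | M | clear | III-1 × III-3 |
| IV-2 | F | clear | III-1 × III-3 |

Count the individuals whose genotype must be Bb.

5

Obligate heterozygotes: III-1 is clear so carries B and received b from II-3 (bb), so III-1 is Bb; III-2 is clear so carries B and received b from II-3 (bb), so III-2 is Bb; III-5 is clear so carries B and received b from II-4 (bb), so III-5 is Bb; IV-1 is clear so carries B and received b from III-3 (bb), so IV-1 is Bb; IV-2 is clear so carries B and received b from III-3 (bb), so IV-2 is Bb.
Every other individual is either homozygous by phenotype or has at least one consistent homozygous assignment, so the count is 5.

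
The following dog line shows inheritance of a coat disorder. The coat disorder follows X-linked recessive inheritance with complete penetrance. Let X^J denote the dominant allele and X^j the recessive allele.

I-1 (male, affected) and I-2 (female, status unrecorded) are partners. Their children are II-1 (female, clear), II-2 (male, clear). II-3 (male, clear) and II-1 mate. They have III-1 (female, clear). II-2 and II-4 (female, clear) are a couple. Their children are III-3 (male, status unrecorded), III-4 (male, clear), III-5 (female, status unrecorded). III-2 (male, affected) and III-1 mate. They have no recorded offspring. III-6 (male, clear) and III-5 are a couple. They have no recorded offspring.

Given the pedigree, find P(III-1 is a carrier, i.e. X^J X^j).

II-3 is clear, so II-3 is X^J Y.
II-1 is clear so carries J and received j from I-1 (X^j Y), so II-1 is X^J X^j.
Their cross gives offspring ratios 1/2 X^J X^J : 1/2 X^J X^j. Conditioning on III-1 being clear, P(X^J X^j) = 1/2 / 1 = 1/2.

1/2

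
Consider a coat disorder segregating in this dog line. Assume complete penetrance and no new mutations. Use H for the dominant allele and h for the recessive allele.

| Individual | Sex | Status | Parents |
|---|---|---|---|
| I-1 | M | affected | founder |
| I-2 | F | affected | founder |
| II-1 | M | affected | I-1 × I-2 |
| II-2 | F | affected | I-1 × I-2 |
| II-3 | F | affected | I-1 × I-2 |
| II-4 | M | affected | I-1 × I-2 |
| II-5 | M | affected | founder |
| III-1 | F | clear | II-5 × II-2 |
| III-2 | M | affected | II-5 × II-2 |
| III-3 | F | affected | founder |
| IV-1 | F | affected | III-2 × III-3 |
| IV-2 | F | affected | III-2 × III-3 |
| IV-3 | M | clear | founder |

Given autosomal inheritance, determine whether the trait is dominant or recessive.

II-5 and II-2 are both affected yet have a clear child III-1. Under a recessive model two affected parents are homozygous and every child would be affected, so the trait cannot be recessive.

dominant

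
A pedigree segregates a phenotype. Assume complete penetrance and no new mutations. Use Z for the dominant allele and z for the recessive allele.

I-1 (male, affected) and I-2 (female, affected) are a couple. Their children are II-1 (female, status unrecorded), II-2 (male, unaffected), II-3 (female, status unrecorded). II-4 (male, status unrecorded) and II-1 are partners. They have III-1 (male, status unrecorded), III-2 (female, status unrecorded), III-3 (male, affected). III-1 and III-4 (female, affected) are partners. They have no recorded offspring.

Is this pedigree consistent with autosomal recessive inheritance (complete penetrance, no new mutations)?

Under autosomal recessive, II-2 (unaffected, male) cannot arise from I-1 (affected) × I-2 (affected).

No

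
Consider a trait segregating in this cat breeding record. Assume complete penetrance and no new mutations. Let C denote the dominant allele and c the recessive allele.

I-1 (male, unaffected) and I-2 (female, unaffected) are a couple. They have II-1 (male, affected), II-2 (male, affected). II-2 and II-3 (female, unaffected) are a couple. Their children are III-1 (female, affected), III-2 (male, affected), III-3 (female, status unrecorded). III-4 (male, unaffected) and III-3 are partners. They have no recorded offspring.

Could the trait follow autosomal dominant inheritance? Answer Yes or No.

No

Under autosomal dominant, II-1 (affected, male) cannot arise from I-1 (unaffected) × I-2 (unaffected).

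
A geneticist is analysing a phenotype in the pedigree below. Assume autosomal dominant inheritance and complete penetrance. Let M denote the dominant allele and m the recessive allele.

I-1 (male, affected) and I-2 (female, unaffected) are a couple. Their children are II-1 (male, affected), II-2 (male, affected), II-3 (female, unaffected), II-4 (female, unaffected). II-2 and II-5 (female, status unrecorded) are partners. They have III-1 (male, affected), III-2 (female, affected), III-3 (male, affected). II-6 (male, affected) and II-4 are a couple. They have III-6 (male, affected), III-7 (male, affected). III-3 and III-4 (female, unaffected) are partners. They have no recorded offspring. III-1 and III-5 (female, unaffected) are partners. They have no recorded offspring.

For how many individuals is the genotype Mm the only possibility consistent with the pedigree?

Obligate heterozygotes: I-1 is affected so carries M and passed m to II-3 (mm), so I-1 is Mm; II-1 is affected so carries M and received m from I-2 (mm), so II-1 is Mm; II-2 is affected so carries M and received m from I-2 (mm), so II-2 is Mm; III-6 is affected so carries M and received m from II-4 (mm), so III-6 is Mm; III-7 is affected so carries M and received m from II-4 (mm), so III-7 is Mm.
Every other individual is either homozygous by phenotype or has at least one consistent homozygous assignment, so the count is 5.

5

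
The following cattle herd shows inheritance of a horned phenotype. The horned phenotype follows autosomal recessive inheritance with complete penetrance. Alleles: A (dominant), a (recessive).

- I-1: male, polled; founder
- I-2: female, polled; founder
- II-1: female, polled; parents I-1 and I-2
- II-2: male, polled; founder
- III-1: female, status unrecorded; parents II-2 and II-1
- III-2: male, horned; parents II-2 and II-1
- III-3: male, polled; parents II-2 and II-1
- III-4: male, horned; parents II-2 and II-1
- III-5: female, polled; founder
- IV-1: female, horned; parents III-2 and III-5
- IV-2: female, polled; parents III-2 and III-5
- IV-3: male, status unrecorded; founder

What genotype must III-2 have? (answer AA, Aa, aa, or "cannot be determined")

aa

III-2 is horned, so III-2 is aa.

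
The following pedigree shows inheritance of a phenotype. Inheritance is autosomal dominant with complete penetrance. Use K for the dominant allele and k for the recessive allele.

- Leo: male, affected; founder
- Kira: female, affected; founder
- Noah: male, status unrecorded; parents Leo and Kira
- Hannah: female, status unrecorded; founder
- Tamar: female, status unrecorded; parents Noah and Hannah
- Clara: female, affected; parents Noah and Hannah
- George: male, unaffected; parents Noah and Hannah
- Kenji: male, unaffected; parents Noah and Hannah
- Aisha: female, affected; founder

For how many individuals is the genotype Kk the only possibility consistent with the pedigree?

No individual's genotype is forced to Kk by the pedigree, so the count is 0.

0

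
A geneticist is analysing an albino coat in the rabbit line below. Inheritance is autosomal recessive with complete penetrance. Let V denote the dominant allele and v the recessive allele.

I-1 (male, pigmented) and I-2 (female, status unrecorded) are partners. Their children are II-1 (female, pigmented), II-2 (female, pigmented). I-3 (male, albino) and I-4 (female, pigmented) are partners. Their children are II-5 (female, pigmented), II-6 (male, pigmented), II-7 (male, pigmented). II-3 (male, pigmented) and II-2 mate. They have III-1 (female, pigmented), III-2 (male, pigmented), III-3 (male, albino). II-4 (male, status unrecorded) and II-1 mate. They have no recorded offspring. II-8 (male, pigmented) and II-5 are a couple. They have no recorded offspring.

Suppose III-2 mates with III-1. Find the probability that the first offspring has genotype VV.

4/9

II-3 is pigmented so carries V and passed v to III-3 (vv), so II-3 is Vv.
II-2 is pigmented so carries V and passed v to III-3 (vv), so II-2 is Vv.
III-2 is a pigmented offspring of II-3 (Vv) × II-2 (Vv), whose cross gives 1/4 VV : 1/2 Vv : 1/4 vv; conditioning on being pigmented, III-2 is VV with probability 1/3, Vv with probability 2/3.
III-1 is a pigmented offspring of II-3 (Vv) × II-2 (Vv), whose cross gives 1/4 VV : 1/2 Vv : 1/4 vv; conditioning on being pigmented, III-1 is VV with probability 1/3, Vv with probability 2/3.
Summing over parental genotype combinations, P(offspring has genotype VV) = 1/9·1 + 2/9·1/2 + 2/9·1/2 + 4/9·1/4 = 4/9.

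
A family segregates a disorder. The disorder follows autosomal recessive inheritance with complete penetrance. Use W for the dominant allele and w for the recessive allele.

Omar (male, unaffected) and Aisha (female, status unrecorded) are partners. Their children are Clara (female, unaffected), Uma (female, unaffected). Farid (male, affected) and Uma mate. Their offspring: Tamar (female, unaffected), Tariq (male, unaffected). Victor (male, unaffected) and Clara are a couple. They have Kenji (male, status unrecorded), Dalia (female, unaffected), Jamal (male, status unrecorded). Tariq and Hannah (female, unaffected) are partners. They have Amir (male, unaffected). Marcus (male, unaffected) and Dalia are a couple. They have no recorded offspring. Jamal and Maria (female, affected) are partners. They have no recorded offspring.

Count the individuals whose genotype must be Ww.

2

Obligate heterozygotes: Tamar is unaffected so carries W and received w from Farid (ww), so Tamar is Ww; Tariq is unaffected so carries W and received w from Farid (ww), so Tariq is Ww.
Every other individual is either homozygous by phenotype or has at least one consistent homozygous assignment, so the count is 2.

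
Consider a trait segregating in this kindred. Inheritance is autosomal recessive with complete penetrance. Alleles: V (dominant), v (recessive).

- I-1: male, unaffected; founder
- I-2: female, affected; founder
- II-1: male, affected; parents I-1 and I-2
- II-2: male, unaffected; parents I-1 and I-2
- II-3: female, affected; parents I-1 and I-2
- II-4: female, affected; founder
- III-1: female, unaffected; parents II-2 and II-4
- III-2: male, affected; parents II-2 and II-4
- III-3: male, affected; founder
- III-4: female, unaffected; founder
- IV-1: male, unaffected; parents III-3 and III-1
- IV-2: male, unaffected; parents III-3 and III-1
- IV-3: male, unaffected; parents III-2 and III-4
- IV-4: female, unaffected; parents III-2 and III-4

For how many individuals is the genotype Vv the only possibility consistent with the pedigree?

7

Obligate heterozygotes: I-1 is unaffected so carries V and passed v to II-1 (vv), so I-1 is Vv; II-2 is unaffected so carries V and received v from I-2 (vv), so II-2 is Vv; III-1 is unaffected so carries V and received v from II-4 (vv), so III-1 is Vv; IV-1 is unaffected so carries V and received v from III-3 (vv), so IV-1 is Vv; IV-2 is unaffected so carries V and received v from III-3 (vv), so IV-2 is Vv; IV-3 is unaffected so carries V and received v from III-2 (vv), so IV-3 is Vv; IV-4 is unaffected so carries V and received v from III-2 (vv), so IV-4 is Vv.
Every other individual is either homozygous by phenotype or has at least one consistent homozygous assignment, so the count is 7.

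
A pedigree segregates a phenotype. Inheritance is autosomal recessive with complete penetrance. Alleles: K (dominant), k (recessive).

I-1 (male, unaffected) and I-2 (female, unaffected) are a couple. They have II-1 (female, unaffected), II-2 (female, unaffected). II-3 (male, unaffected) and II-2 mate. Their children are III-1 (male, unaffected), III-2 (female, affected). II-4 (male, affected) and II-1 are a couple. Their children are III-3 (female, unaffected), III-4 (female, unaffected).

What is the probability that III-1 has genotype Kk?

2/3

II-3 is unaffected so carries K and passed k to III-2 (kk), so II-3 is Kk.
II-2 is unaffected so carries K and passed k to III-2 (kk), so II-2 is Kk.
Their cross gives offspring ratios 1/4 KK : 1/2 Kk : 1/4 kk. Conditioning on III-1 being unaffected, P(Kk) = 1/2 / 3/4 = 2/3.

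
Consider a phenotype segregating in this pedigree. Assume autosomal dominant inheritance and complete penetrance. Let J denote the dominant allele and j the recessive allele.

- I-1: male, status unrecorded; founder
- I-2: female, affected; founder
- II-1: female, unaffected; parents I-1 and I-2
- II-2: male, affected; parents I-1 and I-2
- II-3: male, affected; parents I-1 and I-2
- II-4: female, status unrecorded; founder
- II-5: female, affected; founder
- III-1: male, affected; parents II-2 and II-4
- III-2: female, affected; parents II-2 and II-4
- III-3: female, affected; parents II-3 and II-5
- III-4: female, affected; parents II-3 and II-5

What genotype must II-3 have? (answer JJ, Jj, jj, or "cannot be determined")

II-3's phenotype allows JJ or Jj, and no parent or child forces a single allele at both positions; consistent genotype assignments exist with II-3 as JJ or Jj.

cannot be determined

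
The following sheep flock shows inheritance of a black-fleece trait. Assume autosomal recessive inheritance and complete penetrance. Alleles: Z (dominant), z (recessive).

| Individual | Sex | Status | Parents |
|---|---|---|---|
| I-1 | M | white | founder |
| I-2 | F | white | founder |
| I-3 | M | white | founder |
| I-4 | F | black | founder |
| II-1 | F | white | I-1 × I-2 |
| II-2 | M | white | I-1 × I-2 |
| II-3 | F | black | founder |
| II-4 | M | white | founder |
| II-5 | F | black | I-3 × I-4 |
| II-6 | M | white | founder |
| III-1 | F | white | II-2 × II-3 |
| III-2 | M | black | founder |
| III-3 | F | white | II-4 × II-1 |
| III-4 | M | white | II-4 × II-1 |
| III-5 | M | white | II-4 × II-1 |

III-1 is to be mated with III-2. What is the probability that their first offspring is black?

1/2

III-1 is white so carries Z and received z from II-3 (zz), so III-1 is Zz.
III-2 is black, so III-2 is zz.
The cross gives 1/2 Zz : 1/2 zz, so P(offspring is black) = 1/2.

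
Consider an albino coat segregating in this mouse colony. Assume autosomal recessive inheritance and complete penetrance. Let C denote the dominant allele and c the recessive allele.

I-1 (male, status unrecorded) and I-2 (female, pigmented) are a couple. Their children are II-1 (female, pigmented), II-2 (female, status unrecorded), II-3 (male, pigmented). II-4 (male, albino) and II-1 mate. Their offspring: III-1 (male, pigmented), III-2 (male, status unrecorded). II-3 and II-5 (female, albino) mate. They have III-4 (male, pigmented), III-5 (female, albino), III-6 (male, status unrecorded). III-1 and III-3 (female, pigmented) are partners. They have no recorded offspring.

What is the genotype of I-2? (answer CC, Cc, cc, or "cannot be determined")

cannot be determined

I-2's phenotype allows CC or Cc, and no parent or child forces a single allele at both positions; consistent genotype assignments exist with I-2 as CC or Cc.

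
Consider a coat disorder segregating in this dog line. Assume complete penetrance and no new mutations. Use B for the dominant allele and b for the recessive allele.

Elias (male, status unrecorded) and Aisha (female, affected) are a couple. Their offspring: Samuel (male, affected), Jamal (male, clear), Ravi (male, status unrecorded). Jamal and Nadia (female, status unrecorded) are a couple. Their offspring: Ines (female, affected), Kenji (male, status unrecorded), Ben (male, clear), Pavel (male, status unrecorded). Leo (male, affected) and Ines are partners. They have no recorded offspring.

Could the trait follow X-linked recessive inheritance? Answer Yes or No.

Under X-linked recessive, Jamal (clear, male) cannot arise from Elias (unrecorded) × Aisha (affected).

No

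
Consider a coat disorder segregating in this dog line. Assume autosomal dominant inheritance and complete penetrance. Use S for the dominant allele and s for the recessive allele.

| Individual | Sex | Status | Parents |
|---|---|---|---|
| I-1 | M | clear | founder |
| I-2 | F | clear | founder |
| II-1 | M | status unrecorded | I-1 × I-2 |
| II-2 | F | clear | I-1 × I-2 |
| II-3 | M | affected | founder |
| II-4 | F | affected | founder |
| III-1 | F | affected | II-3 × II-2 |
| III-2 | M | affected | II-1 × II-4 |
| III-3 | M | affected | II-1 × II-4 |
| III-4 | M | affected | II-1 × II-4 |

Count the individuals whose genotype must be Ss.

Obligate heterozygotes: III-1 is affected so carries S and received s from II-2 (ss), so III-1 is Ss; III-2 is affected so carries S and received s from II-1 (ss), so III-2 is Ss; III-3 is affected so carries S and received s from II-1 (ss), so III-3 is Ss; III-4 is affected so carries S and received s from II-1 (ss), so III-4 is Ss.
Every other individual is either homozygous by phenotype or has at least one consistent homozygous assignment, so the count is 4.

4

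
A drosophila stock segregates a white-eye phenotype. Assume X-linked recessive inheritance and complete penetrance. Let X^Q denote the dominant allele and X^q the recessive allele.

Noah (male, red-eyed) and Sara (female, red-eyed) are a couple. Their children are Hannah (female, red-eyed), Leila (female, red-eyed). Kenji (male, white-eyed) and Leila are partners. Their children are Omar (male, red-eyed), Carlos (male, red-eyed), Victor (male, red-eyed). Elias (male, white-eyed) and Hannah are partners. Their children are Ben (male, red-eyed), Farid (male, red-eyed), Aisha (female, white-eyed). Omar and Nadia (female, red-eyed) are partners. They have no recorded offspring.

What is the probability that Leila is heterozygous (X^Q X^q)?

1/9

Noah is red-eyed, so Noah is X^Q Y.
Sara is red-eyed so carries Q and passed q to Hannah (X^Q X^q, whose Q came from Noah), so Sara is X^Q X^q.
Their cross gives offspring ratios 1/2 X^Q X^Q : 1/2 X^Q X^q. Conditioning on Leila being red-eyed, P(X^Q X^q) = 1/2 / 1 = 1/2 before taking Leila's own offspring into account.
Kenji is white-eyed, so Kenji is X^q Y.
Now use Leila's offspring. Probability of each recorded status — red-eyed son Omar: 1/2 if Leila is X^Q X^q, 1 if X^Q X^Q; red-eyed son Carlos: 1/2 if Leila is X^Q X^q, 1 if X^Q X^Q; red-eyed son Victor: 1/2 if Leila is X^Q X^q, 1 if X^Q X^Q.
Bayes: P(X^Q X^q) = 1/2·1/8 / (1/2·1/8 + 1/2·1) = 1/9.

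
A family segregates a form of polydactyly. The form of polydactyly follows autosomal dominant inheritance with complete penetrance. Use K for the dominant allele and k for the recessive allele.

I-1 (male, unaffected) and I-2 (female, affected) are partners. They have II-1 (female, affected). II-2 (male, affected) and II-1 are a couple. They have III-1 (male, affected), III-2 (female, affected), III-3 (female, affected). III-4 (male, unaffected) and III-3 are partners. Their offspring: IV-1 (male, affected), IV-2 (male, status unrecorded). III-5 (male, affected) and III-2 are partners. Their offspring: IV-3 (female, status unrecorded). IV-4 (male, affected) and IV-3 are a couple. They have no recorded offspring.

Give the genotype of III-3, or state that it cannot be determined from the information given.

III-3's phenotype allows KK or Kk, and no parent or child forces a single allele at both positions; consistent genotype assignments exist with III-3 as KK or Kk.

cannot be determined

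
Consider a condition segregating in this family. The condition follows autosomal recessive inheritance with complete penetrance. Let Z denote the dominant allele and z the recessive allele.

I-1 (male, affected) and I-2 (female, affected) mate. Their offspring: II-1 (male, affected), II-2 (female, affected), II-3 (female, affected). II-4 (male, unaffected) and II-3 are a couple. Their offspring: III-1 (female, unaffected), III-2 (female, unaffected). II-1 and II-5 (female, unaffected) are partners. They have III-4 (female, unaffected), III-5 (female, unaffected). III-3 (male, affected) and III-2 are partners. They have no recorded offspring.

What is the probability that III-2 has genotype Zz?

1

III-2 is unaffected so carries Z and received z from II-3 (zz), so III-2 is Zz, giving P(Zz) = 1.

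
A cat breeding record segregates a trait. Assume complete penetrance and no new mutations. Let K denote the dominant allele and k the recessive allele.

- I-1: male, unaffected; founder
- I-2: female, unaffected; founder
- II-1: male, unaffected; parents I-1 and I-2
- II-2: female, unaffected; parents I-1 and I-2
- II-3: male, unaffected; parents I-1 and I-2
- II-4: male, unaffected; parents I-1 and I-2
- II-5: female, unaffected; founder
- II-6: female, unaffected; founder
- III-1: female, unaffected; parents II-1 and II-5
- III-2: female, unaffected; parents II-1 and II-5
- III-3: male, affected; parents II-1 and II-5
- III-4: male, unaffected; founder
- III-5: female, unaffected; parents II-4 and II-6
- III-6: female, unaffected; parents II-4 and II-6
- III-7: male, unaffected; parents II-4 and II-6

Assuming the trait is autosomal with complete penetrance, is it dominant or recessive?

II-1 and II-5 are both unaffected yet have an affected child III-3. Under dominance, an affected child requires at least one affected parent, so the trait cannot be dominant.

recessive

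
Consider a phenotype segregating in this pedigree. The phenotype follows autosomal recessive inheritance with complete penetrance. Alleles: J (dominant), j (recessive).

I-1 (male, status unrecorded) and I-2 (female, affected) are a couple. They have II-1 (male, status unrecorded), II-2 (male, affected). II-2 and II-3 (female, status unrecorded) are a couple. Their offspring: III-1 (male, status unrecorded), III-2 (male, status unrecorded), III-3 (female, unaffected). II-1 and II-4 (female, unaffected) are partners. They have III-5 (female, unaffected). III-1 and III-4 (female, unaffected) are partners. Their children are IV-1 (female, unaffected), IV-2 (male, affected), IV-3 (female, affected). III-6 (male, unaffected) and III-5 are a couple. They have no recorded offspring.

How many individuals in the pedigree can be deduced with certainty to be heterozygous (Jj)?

Obligate heterozygotes: III-3 is unaffected so carries J and received j from II-2 (jj), so III-3 is Jj; III-4 is unaffected so carries J and passed j to IV-2 (jj), so III-4 is Jj.
Every other individual is either homozygous by phenotype or has at least one consistent homozygous assignment, so the count is 2.

2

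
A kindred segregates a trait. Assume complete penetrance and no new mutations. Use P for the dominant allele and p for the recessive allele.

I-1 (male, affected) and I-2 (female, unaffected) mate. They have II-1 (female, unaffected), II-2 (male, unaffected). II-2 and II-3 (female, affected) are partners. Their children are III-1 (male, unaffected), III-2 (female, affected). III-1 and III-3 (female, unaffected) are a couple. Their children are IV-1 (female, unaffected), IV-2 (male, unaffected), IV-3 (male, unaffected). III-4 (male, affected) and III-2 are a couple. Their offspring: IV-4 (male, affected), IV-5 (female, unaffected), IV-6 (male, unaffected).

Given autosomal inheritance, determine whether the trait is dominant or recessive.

dominant

III-4 and III-2 are both affected yet have an unaffected child IV-5. Under a recessive model two affected parents are homozygous and every child would be affected, so the trait cannot be recessive.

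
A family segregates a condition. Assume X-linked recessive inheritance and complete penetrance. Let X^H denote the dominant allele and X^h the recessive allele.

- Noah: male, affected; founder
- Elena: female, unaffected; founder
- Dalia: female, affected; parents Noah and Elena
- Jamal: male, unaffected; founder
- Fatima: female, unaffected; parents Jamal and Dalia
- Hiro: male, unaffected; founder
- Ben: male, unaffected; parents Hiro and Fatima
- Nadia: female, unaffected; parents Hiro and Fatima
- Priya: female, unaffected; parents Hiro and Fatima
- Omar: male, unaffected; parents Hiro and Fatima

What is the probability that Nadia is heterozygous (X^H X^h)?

Hiro is unaffected, so Hiro is X^H Y.
Fatima is unaffected so carries H and received h from Dalia (X^h X^h), so Fatima is X^H X^h.
Their cross gives offspring ratios 1/2 X^H X^H : 1/2 X^H X^h. Conditioning on Nadia being unaffected, P(X^H X^h) = 1/2 / 1 = 1/2.

1/2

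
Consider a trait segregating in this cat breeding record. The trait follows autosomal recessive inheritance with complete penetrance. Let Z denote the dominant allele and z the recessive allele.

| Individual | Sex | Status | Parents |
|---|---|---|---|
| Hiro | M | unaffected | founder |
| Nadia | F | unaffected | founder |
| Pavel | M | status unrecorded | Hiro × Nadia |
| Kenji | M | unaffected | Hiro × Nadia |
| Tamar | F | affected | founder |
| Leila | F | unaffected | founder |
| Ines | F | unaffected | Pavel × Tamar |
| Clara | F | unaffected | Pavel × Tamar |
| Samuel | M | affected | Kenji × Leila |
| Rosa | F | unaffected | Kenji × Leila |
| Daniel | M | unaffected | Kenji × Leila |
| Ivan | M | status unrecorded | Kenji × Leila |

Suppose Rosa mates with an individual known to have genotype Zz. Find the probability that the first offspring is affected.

1/6

Kenji is unaffected so carries Z and passed z to Samuel (zz), so Kenji is Zz.
Leila is unaffected so carries Z and passed z to Samuel (zz), so Leila is Zz.
Rosa is an unaffected offspring of Kenji (Zz) × Leila (Zz), whose cross gives 1/4 ZZ : 1/2 Zz : 1/4 zz; conditioning on being unaffected, Rosa is ZZ with probability 1/3, Zz with probability 2/3.
Summing over parental genotype combinations, P(offspring is affected) = 2/3·1/4 = 1/6.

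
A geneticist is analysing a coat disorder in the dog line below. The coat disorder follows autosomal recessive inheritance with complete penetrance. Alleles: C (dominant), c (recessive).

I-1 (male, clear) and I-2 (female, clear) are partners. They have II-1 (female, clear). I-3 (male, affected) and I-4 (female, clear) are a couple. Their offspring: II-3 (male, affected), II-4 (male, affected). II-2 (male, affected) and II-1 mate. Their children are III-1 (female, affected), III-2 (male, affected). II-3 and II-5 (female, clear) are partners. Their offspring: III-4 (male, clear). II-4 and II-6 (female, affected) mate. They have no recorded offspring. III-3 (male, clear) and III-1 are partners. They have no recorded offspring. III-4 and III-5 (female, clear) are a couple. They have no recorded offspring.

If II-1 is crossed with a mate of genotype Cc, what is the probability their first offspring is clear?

II-1 is clear so carries C and passed c to III-1 (cc), so II-1 is Cc.
The cross gives 1/4 CC : 1/2 Cc : 1/4 cc, so P(offspring is clear) = 3/4.

3/4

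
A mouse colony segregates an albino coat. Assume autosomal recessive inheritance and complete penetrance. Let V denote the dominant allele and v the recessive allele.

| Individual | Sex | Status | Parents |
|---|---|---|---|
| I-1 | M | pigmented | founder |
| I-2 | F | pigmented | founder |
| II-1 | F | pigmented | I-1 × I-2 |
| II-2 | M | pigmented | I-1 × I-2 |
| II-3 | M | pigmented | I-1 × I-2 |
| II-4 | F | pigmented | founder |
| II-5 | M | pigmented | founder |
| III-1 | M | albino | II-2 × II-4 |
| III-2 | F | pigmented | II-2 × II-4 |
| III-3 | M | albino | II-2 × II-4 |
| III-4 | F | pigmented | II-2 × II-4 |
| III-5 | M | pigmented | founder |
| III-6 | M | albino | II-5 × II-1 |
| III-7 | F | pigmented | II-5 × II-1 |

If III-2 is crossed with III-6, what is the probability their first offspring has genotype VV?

II-2 is pigmented so carries V and passed v to III-1 (vv), so II-2 is Vv.
II-4 is pigmented so carries V and passed v to III-1 (vv), so II-4 is Vv.
III-2 is a pigmented offspring of II-2 (Vv) × II-4 (Vv), whose cross gives 1/4 VV : 1/2 Vv : 1/4 vv; conditioning on being pigmented, III-2 is VV with probability 1/3, Vv with probability 2/3.
III-6 is albino, so III-6 is vv.
Summing over parental genotype combinations, P(offspring has genotype VV) = 0 = 0.

0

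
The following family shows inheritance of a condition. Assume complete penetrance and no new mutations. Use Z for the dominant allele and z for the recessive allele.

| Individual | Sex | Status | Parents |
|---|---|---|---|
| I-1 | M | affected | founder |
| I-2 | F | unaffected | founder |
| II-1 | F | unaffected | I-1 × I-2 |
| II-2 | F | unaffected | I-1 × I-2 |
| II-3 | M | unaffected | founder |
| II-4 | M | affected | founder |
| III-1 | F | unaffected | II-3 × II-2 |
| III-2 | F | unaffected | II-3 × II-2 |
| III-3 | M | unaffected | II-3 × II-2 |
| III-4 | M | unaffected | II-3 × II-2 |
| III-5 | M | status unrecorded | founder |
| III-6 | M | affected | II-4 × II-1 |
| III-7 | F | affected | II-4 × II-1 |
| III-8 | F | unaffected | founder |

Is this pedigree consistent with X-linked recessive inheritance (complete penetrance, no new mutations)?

Yes

A consistent assignment under X-linked recessive exists: I-1 X^z Y, I-2 X^Z X^Z, II-1 X^Z X^z, II-2 X^Z X^z, II-3 X^Z Y, II-4 X^z Y, III-1 X^Z X^Z, III-2 X^Z X^Z, III-3 X^Z Y, III-4 X^Z Y, III-5 X^Z Y, III-6 X^z Y, III-7 X^z X^z, III-8 X^Z X^Z.
In this assignment every recorded phenotype matches its genotype and every non-founder's genotype is obtainable from its parents' genotypes, so the pedigree is consistent.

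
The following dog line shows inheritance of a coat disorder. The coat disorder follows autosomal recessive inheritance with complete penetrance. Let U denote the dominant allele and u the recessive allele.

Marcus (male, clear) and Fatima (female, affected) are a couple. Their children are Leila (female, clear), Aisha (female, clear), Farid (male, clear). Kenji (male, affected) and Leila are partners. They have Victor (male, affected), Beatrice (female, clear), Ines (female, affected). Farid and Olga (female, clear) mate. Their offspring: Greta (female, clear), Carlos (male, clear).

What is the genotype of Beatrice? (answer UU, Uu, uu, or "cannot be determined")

From phenotype alone, Beatrice is UU or Uu.
Beatrice is clear so carries U and received u from Kenji (uu), so Beatrice is Uu.

Uu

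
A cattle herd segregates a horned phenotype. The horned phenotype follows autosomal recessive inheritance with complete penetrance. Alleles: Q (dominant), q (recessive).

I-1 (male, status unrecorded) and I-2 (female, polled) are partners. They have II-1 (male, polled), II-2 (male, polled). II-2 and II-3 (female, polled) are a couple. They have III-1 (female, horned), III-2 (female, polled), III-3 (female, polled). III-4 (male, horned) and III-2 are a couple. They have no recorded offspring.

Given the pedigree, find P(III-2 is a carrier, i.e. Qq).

II-2 is polled so carries Q and passed q to III-1 (qq), so II-2 is Qq.
II-3 is polled so carries Q and passed q to III-1 (qq), so II-3 is Qq.
Their cross gives offspring ratios 1/4 QQ : 1/2 Qq : 1/4 qq. Conditioning on III-2 being polled, P(Qq) = 1/2 / 3/4 = 2/3.

2/3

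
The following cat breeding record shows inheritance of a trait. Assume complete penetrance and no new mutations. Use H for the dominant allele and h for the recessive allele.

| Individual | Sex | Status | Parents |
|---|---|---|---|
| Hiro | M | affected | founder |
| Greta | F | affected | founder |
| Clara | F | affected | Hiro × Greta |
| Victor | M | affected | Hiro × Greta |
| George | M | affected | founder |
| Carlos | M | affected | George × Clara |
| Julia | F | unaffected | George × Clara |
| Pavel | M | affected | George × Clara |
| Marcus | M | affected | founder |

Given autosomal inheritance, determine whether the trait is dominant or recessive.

dominant

George and Clara are both affected yet have an unaffected child Julia. Under a recessive model two affected parents are homozygous and every child would be affected, so the trait cannot be recessive.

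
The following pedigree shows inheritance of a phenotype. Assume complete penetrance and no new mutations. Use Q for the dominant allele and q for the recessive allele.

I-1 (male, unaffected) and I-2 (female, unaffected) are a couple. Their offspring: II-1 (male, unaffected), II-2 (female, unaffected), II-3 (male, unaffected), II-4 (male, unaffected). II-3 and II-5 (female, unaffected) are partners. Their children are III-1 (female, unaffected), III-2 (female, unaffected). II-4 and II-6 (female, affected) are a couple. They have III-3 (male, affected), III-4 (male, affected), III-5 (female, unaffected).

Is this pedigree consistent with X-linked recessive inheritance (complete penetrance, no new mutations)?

A consistent assignment under X-linked recessive exists: I-1 X^Q Y, I-2 X^Q X^Q, II-1 X^Q Y, II-2 X^Q X^Q, II-3 X^Q Y, II-4 X^Q Y, II-5 X^Q X^Q, II-6 X^q X^q, III-1 X^Q X^Q, III-2 X^Q X^Q, III-3 X^q Y, III-4 X^q Y, III-5 X^Q X^q.
In this assignment every recorded phenotype matches its genotype and every non-founder's genotype is obtainable from its parents' genotypes, so the pedigree is consistent.

Yes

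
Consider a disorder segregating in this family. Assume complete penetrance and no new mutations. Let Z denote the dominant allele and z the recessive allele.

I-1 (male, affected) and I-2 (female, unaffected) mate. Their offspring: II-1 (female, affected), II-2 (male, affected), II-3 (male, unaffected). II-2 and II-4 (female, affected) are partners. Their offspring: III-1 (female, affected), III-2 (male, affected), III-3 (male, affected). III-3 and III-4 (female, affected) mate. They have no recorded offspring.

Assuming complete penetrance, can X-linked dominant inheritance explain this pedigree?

No

Under X-linked dominant, II-2 (affected, male) cannot arise from I-1 (affected) × I-2 (unaffected).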